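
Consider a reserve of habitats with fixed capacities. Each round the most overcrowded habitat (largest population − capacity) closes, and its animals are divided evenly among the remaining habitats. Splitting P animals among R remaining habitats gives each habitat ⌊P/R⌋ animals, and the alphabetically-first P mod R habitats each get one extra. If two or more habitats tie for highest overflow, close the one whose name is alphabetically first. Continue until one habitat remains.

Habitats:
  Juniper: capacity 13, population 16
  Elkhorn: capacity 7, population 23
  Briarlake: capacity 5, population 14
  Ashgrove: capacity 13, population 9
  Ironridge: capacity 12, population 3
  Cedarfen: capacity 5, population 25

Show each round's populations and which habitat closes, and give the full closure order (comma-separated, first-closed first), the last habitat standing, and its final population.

Round 1: Ashgrove=9 Briarlake=14 Cedarfen=25 Elkhorn=23 Ironridge=3 Juniper=16 → close Cedarfen (overflow 20)
  25÷5 = 5 each, +1 to first 0
Round 2: Ashgrove=14 Briarlake=19 Elkhorn=28 Ironridge=8 Juniper=21 → close Elkhorn (overflow 21)
  28÷4 = 7 each, +1 to first 0
Round 3: Ashgrove=21 Briarlake=26 Ironridge=15 Juniper=28 → close Briarlake (overflow 21)
  26÷3 = 8 each, +1 to first 2
Round 4: Ashgrove=30 Ironridge=24 Juniper=36 → close Juniper (overflow 23)
  36÷2 = 18 each, +1 to first 0
Round 5: Ashgrove=48 Ironridge=42 → close Ashgrove (overflow 35)
  48÷1 = 48 each, +1 to first 0

Closure order: Cedarfen, Elkhorn, Briarlake, Juniper, Ashgrove
Last habitat: Ironridge with 90 animals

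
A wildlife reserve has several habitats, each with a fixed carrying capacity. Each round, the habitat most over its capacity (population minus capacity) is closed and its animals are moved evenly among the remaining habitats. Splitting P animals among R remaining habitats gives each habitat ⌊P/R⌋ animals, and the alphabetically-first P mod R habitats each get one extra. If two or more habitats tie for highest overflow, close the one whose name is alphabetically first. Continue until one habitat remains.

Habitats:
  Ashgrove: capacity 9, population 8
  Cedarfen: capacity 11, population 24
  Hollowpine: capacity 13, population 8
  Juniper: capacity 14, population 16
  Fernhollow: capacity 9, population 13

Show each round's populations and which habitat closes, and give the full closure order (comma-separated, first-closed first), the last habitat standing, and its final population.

Closure order: Cedarfen, Fernhollow, Juniper, Ashgrove
Last habitat: Hollowpine with 69 animals

Round 1: Ashgrove=8 Cedarfen=24 Fernhollow=13 Hollowpine=8 Juniper=16 → close Cedarfen (overflow 13)
  24÷4 = 6 each, +1 to first 0
Round 2: Ashgrove=14 Fernhollow=19 Hollowpine=14 Juniper=22 → close Fernhollow (overflow 10)
  19÷3 = 6 each, +1 to first 1
Round 3: Ashgrove=21 Hollowpine=20 Juniper=28 → close Juniper (overflow 14)
  28÷2 = 14 each, +1 to first 0
Round 4: Ashgrove=35 Hollowpine=34 → close Ashgrove (overflow 26)
  35÷1 = 35 each, +1 to first 0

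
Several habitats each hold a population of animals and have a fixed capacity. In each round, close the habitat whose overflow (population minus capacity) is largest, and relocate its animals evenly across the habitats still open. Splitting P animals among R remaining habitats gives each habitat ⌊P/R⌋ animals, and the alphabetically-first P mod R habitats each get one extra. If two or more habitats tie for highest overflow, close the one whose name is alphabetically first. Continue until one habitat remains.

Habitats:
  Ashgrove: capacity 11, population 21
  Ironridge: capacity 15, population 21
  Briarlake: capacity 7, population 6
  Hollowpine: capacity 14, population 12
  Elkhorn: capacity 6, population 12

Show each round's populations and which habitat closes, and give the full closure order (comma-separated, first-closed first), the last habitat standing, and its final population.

Closure order: Ashgrove, Elkhorn, Ironridge, Briarlake
Last habitat: Hollowpine with 72 animals

Round 1: Ashgrove=21 Briarlake=6 Elkhorn=12 Hollowpine=12 Ironridge=21 → close Ashgrove (overflow 10)
  21÷4 = 5 each, +1 to first 1
Round 2: Briarlake=12 Elkhorn=17 Hollowpine=17 Ironridge=26 → close Elkhorn (overflow 11)
  17÷3 = 5 each, +1 to first 2
Round 3: Briarlake=18 Hollowpine=23 Ironridge=31 → close Ironridge (overflow 16)
  31÷2 = 15 each, +1 to first 1
Round 4: Briarlake=34 Hollowpine=38 → close Briarlake (overflow 27)
  34÷1 = 34 each, +1 to first 0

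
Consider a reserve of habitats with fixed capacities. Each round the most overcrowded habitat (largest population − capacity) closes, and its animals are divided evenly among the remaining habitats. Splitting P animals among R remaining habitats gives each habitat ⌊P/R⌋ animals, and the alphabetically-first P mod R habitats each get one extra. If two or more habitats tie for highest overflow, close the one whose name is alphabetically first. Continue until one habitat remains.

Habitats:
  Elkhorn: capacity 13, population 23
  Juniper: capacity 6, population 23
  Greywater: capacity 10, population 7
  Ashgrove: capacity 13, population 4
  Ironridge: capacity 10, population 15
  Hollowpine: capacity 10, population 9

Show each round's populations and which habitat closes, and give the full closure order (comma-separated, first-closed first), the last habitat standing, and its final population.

Round 1: Ashgrove=4 Elkhorn=23 Greywater=7 Hollowpine=9 Ironridge=15 Juniper=23 → close Juniper (overflow 17)
  23÷5 = 4 each, +1 to first 3
Round 2: Ashgrove=9 Elkhorn=28 Greywater=12 Hollowpine=13 Ironridge=19 → close Elkhorn (overflow 15)
  28÷4 = 7 each, +1 to first 0
Round 3: Ashgrove=16 Greywater=19 Hollowpine=20 Ironridge=26 → close Ironridge (overflow 16)
  26÷3 = 8 each, +1 to first 2
Round 4: Ashgrove=25 Greywater=28 Hollowpine=28 → close Greywater (overflow 18)
  28÷2 = 14 each, +1 to first 0
Round 5: Ashgrove=39 Hollowpine=42 → close Hollowpine (overflow 32)
  42÷1 = 42 each, +1 to first 0

Closure order: Juniper, Elkhorn, Ironridge, Greywater, Hollowpine
Last habitat: Ashgrove with 81 animals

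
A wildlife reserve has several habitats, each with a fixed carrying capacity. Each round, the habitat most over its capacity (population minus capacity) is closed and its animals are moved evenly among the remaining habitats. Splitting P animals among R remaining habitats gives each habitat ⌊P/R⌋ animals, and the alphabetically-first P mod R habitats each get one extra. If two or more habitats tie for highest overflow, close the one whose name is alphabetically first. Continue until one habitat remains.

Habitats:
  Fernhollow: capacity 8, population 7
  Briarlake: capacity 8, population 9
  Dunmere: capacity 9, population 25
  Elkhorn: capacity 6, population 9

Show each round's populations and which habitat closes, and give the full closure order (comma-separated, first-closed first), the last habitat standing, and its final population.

Round 1: Briarlake=9 Dunmere=25 Elkhorn=9 Fernhollow=7 → close Dunmere (overflow 16)
  25÷3 = 8 each, +1 to first 1
Round 2: Briarlake=18 Elkhorn=17 Fernhollow=15 → close Elkhorn (overflow 11)
  17÷2 = 8 each, +1 to first 1
Round 3: Briarlake=27 Fernhollow=23 → close Briarlake (overflow 19)
  27÷1 = 27 each, +1 to first 0

Closure order: Dunmere, Elkhorn, Briarlake
Last habitat: Fernhollow with 50 animals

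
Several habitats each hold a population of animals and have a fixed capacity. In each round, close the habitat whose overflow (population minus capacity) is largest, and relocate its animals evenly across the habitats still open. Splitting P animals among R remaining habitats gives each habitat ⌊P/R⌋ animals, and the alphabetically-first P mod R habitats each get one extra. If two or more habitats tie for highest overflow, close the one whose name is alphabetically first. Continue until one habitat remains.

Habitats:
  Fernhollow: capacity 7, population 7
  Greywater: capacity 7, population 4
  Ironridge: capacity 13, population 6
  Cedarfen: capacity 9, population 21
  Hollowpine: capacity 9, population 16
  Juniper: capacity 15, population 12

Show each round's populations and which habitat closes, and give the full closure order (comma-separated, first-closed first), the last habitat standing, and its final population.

Closure order: Cedarfen, Hollowpine, Fernhollow, Greywater, Juniper
Last habitat: Ironridge with 66 animals

Round 1: Cedarfen=21 Fernhollow=7 Greywater=4 Hollowpine=16 Ironridge=6 Juniper=12 → close Cedarfen (overflow 12)
  21÷5 = 4 each, +1 to first 1
Round 2: Fernhollow=12 Greywater=8 Hollowpine=20 Ironridge=10 Juniper=16 → close Hollowpine (overflow 11)
  20÷4 = 5 each, +1 to first 0
Round 3: Fernhollow=17 Greywater=13 Ironridge=15 Juniper=21 → close Fernhollow (overflow 10)
  17÷3 = 5 each, +1 to first 2
Round 4: Greywater=19 Ironridge=21 Juniper=26 → close Greywater (overflow 12)
  19÷2 = 9 each, +1 to first 1
Round 5: Ironridge=31 Juniper=35 → close Juniper (overflow 20)
  35÷1 = 35 each, +1 to first 0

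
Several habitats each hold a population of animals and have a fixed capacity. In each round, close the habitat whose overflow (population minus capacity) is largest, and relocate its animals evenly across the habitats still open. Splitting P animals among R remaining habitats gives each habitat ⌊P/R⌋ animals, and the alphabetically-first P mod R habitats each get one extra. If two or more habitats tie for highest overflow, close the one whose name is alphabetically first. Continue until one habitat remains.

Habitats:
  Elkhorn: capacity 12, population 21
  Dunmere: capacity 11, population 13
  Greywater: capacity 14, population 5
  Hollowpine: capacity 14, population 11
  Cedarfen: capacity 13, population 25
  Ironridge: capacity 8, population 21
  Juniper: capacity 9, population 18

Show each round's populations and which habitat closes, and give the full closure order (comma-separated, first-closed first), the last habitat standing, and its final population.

Closure order: Ironridge, Cedarfen, Elkhorn, Juniper, Dunmere, Hollowpine
Last habitat: Greywater with 114 animals

Round 1: Cedarfen=25 Dunmere=13 Elkhorn=21 Greywater=5 Hollowpine=11 Ironridge=21 Juniper=18 → close Ironridge (overflow 13)
  21÷6 = 3 each, +1 to first 3
Round 2: Cedarfen=29 Dunmere=17 Elkhorn=25 Greywater=8 Hollowpine=14 Juniper=21 → close Cedarfen (overflow 16)
  29÷5 = 5 each, +1 to first 4
Round 3: Dunmere=23 Elkhorn=31 Greywater=14 Hollowpine=20 Juniper=26 → close Elkhorn (overflow 19)
  31÷4 = 7 each, +1 to first 3
Round 4: Dunmere=31 Greywater=22 Hollowpine=28 Juniper=33 → close Juniper (overflow 24)
  33÷3 = 11 each, +1 to first 0
Round 5: Dunmere=42 Greywater=33 Hollowpine=39 → close Dunmere (overflow 31)
  42÷2 = 21 each, +1 to first 0
Round 6: Greywater=54 Hollowpine=60 → close Hollowpine (overflow 46)
  60÷1 = 60 each, +1 to first 0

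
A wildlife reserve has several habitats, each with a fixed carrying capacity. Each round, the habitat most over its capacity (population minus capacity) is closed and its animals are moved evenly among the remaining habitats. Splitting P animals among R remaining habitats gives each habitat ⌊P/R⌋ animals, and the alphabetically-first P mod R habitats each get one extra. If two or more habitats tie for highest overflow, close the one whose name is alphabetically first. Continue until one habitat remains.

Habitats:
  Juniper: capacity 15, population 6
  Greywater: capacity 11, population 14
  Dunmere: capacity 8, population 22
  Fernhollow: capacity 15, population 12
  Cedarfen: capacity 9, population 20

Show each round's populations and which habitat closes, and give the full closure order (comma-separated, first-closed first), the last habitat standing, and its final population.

Closure order: Dunmere, Cedarfen, Greywater, Fernhollow
Last habitat: Juniper with 74 animals

Round 1: Cedarfen=20 Dunmere=22 Fernhollow=12 Greywater=14 Juniper=6 → close Dunmere (overflow 14)
  22÷4 = 5 each, +1 to first 2
Round 2: Cedarfen=26 Fernhollow=18 Greywater=19 Juniper=11 → close Cedarfen (overflow 17)
  26÷3 = 8 each, +1 to first 2
Round 3: Fernhollow=27 Greywater=28 Juniper=19 → close Greywater (overflow 17)
  28÷2 = 14 each, +1 to first 0
Round 4: Fernhollow=41 Juniper=33 → close Fernhollow (overflow 26)
  41÷1 = 41 each, +1 to first 0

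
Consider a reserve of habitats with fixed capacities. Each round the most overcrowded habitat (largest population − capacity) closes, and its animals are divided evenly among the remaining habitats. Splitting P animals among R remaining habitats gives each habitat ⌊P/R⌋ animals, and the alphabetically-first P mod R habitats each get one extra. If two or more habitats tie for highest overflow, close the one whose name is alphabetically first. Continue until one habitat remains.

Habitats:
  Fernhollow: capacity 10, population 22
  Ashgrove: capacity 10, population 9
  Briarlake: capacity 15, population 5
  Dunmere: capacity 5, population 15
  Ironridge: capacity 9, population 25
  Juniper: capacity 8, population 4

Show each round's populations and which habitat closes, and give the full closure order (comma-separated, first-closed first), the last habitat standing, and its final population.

Round 1: Ashgrove=9 Briarlake=5 Dunmere=15 Fernhollow=22 Ironridge=25 Juniper=4 → close Ironridge (overflow 16)
  25÷5 = 5 each, +1 to first 0
Round 2: Ashgrove=14 Briarlake=10 Dunmere=20 Fernhollow=27 Juniper=9 → close Fernhollow (overflow 17)
  27÷4 = 6 each, +1 to first 3
Round 3: Ashgrove=21 Briarlake=17 Dunmere=27 Juniper=15 → close Dunmere (overflow 22)
  27÷3 = 9 each, +1 to first 0
Round 4: Ashgrove=30 Briarlake=26 Juniper=24 → close Ashgrove (overflow 20)
  30÷2 = 15 each, +1 to first 0
Round 5: Briarlake=41 Juniper=39 → close Juniper (overflow 31)
  39÷1 = 39 each, +1 to first 0

Closure order: Ironridge, Fernhollow, Dunmere, Ashgrove, Juniper
Last habitat: Briarlake with 80 animals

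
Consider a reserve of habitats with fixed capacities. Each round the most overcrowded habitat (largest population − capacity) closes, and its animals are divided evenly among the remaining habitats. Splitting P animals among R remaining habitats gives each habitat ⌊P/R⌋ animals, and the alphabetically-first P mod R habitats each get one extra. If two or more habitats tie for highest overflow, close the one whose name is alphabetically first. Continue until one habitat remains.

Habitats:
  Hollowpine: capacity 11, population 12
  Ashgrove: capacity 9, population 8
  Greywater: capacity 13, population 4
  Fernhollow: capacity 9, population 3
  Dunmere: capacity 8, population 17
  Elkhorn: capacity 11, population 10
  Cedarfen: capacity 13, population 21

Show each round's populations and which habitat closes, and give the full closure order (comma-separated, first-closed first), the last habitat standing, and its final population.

Closure order: Dunmere, Cedarfen, Ashgrove, Elkhorn, Hollowpine, Fernhollow
Last habitat: Greywater with 75 animals

Round 1: Ashgrove=8 Cedarfen=21 Dunmere=17 Elkhorn=10 Fernhollow=3 Greywater=4 Hollowpine=12 → close Dunmere (overflow 9)
  17÷6 = 2 each, +1 to first 5
Round 2: Ashgrove=11 Cedarfen=24 Elkhorn=13 Fernhollow=6 Greywater=7 Hollowpine=14 → close Cedarfen (overflow 11)
  24÷5 = 4 each, +1 to first 4
Round 3: Ashgrove=16 Elkhorn=18 Fernhollow=11 Greywater=12 Hollowpine=18 → close Ashgrove (overflow 7)
  16÷4 = 4 each, +1 to first 0
Round 4: Elkhorn=22 Fernhollow=15 Greywater=16 Hollowpine=22 → close Elkhorn (overflow 11)
  22÷3 = 7 each, +1 to first 1
Round 5: Fernhollow=23 Greywater=23 Hollowpine=29 → close Hollowpine (overflow 18)
  29÷2 = 14 each, +1 to first 1
Round 6: Fernhollow=38 Greywater=37 → close Fernhollow (overflow 29)
  38÷1 = 38 each, +1 to first 0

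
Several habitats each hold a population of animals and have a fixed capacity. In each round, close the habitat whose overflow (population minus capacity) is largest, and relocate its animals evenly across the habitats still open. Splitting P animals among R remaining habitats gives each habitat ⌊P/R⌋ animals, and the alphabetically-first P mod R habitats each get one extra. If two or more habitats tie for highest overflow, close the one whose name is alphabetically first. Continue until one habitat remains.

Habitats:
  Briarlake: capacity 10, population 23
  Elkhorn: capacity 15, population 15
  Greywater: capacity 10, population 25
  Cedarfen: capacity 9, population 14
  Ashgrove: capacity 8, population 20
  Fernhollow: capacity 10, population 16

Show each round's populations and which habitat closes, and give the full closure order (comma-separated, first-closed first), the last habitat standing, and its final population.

Closure order: Greywater, Briarlake, Ashgrove, Cedarfen, Fernhollow
Last habitat: Elkhorn with 113 animals

Round 1: Ashgrove=20 Briarlake=23 Cedarfen=14 Elkhorn=15 Fernhollow=16 Greywater=25 → close Greywater (overflow 15)
  25÷5 = 5 each, +1 to first 0
Round 2: Ashgrove=25 Briarlake=28 Cedarfen=19 Elkhorn=20 Fernhollow=21 → close Briarlake (overflow 18)
  28÷4 = 7 each, +1 to first 0
Round 3: Ashgrove=32 Cedarfen=26 Elkhorn=27 Fernhollow=28 → close Ashgrove (overflow 24)
  32÷3 = 10 each, +1 to first 2
Round 4: Cedarfen=37 Elkhorn=38 Fernhollow=38 → close Cedarfen (overflow 28)
  37÷2 = 18 each, +1 to first 1
Round 5: Elkhorn=57 Fernhollow=56 → close Fernhollow (overflow 46)
  56÷1 = 56 each, +1 to first 0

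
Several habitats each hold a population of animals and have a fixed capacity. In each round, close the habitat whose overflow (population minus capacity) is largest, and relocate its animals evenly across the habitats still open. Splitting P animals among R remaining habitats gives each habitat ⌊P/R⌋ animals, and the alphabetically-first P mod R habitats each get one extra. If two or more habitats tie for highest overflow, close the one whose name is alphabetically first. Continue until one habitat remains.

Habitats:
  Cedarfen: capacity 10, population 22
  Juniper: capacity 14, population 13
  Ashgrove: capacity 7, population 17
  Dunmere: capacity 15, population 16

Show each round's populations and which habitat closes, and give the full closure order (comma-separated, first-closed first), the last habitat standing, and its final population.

Closure order: Cedarfen, Ashgrove, Dunmere
Last habitat: Juniper with 68 animals

Round 1: Ashgrove=17 Cedarfen=22 Dunmere=16 Juniper=13 → close Cedarfen (overflow 12)
  22÷3 = 7 each, +1 to first 1
Round 2: Ashgrove=25 Dunmere=23 Juniper=20 → close Ashgrove (overflow 18)
  25÷2 = 12 each, +1 to first 1
Round 3: Dunmere=36 Juniper=32 → close Dunmere (overflow 21)
  36÷1 = 36 each, +1 to first 0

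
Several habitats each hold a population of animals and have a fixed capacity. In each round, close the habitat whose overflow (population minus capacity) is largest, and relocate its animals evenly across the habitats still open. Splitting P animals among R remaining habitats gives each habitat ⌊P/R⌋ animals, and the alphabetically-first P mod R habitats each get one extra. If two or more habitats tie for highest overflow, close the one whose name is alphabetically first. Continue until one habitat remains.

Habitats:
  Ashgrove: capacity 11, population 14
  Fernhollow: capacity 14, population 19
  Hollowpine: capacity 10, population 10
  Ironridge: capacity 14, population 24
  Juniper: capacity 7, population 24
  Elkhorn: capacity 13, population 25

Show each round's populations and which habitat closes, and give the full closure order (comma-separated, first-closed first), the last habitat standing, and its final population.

Round 1: Ashgrove=14 Elkhorn=25 Fernhollow=19 Hollowpine=10 Ironridge=24 Juniper=24 → close Juniper (overflow 17)
  24÷5 = 4 each, +1 to first 4
Round 2: Ashgrove=19 Elkhorn=30 Fernhollow=24 Hollowpine=15 Ironridge=28 → close Elkhorn (overflow 17)
  30÷4 = 7 each, +1 to first 2
Round 3: Ashgrove=27 Fernhollow=32 Hollowpine=22 Ironridge=35 → close Ironridge (overflow 21)
  35÷3 = 11 each, +1 to first 2
Round 4: Ashgrove=39 Fernhollow=44 Hollowpine=33 → close Fernhollow (overflow 30)
  44÷2 = 22 each, +1 to first 0
Round 5: Ashgrove=61 Hollowpine=55 → close Ashgrove (overflow 50)
  61÷1 = 61 each, +1 to first 0

Closure order: Juniper, Elkhorn, Ironridge, Fernhollow, Ashgrove
Last habitat: Hollowpine with 116 animals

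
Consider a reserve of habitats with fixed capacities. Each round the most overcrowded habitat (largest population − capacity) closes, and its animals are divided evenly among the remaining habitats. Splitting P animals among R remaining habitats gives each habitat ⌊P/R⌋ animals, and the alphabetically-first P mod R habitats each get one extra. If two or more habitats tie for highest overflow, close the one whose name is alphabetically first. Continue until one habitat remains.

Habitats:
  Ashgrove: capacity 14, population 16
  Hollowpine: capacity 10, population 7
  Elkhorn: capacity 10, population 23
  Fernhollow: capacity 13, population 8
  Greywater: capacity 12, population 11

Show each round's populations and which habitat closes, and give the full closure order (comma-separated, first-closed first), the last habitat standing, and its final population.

Round 1: Ashgrove=16 Elkhorn=23 Fernhollow=8 Greywater=11 Hollowpine=7 → close Elkhorn (overflow 13)
  23÷4 = 5 each, +1 to first 3
Round 2: Ashgrove=22 Fernhollow=14 Greywater=17 Hollowpine=12 → close Ashgrove (overflow 8)
  22÷3 = 7 each, +1 to first 1
Round 3: Fernhollow=22 Greywater=24 Hollowpine=19 → close Greywater (overflow 12)
  24÷2 = 12 each, +1 to first 0
Round 4: Fernhollow=34 Hollowpine=31 → close Fernhollow (overflow 21)
  34÷1 = 34 each, +1 to first 0

Closure order: Elkhorn, Ashgrove, Greywater, Fernhollow
Last habitat: Hollowpine with 65 animals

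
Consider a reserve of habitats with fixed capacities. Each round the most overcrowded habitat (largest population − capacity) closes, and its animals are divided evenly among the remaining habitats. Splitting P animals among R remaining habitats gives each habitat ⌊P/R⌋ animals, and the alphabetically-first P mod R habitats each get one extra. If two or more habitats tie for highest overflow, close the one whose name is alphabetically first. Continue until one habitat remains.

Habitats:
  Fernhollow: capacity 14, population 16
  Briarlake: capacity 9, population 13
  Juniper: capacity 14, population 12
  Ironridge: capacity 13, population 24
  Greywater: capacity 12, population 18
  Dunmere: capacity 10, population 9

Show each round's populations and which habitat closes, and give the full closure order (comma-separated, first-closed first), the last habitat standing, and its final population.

Closure order: Ironridge, Greywater, Briarlake, Fernhollow, Dunmere
Last habitat: Juniper with 92 animals

Round 1: Briarlake=13 Dunmere=9 Fernhollow=16 Greywater=18 Ironridge=24 Juniper=12 → close Ironridge (overflow 11)
  24÷5 = 4 each, +1 to first 4
Round 2: Briarlake=18 Dunmere=14 Fernhollow=21 Greywater=23 Juniper=16 → close Greywater (overflow 11)
  23÷4 = 5 each, +1 to first 3
Round 3: Briarlake=24 Dunmere=20 Fernhollow=27 Juniper=21 → close Briarlake (overflow 15)
  24÷3 = 8 each, +1 to first 0
Round 4: Dunmere=28 Fernhollow=35 Juniper=29 → close Fernhollow (overflow 21)
  35÷2 = 17 each, +1 to first 1
Round 5: Dunmere=46 Juniper=46 → close Dunmere (overflow 36)
  46÷1 = 46 each, +1 to first 0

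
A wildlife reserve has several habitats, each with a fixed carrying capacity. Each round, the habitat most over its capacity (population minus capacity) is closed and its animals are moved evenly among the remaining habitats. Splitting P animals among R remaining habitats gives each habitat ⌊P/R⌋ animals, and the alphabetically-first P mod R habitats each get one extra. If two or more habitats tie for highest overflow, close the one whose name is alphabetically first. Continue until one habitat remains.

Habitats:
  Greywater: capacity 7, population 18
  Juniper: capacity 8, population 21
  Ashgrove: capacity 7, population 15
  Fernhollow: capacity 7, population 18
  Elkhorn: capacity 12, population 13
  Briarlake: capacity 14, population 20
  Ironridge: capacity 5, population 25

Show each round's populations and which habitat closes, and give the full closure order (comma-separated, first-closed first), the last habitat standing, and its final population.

Closure order: Ironridge, Juniper, Fernhollow, Greywater, Ashgrove, Briarlake
Last habitat: Elkhorn with 130 animals

Round 1: Ashgrove=15 Briarlake=20 Elkhorn=13 Fernhollow=18 Greywater=18 Ironridge=25 Juniper=21 → close Ironridge (overflow 20)
  25÷6 = 4 each, +1 to first 1
Round 2: Ashgrove=20 Briarlake=24 Elkhorn=17 Fernhollow=22 Greywater=22 Juniper=25 → close Juniper (overflow 17)
  25÷5 = 5 each, +1 to first 0
Round 3: Ashgrove=25 Briarlake=29 Elkhorn=22 Fernhollow=27 Greywater=27 → close Fernhollow (overflow 20)
  27÷4 = 6 each, +1 to first 3
Round 4: Ashgrove=32 Briarlake=36 Elkhorn=29 Greywater=33 → close Greywater (overflow 26)
  33÷3 = 11 each, +1 to first 0
Round 5: Ashgrove=43 Briarlake=47 Elkhorn=40 → close Ashgrove (overflow 36)
  43÷2 = 21 each, +1 to first 1
Round 6: Briarlake=69 Elkhorn=61 → close Briarlake (overflow 55)
  69÷1 = 69 each, +1 to first 0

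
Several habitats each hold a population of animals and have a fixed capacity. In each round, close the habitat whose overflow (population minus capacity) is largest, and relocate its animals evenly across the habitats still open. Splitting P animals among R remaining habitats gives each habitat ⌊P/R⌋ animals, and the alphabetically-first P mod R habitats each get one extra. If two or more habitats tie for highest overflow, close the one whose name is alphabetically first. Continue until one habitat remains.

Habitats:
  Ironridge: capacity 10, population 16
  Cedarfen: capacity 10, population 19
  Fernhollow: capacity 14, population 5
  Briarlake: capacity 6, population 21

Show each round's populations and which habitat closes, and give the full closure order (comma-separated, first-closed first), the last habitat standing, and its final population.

Round 1: Briarlake=21 Cedarfen=19 Fernhollow=5 Ironridge=16 → close Briarlake (overflow 15)
  21÷3 = 7 each, +1 to first 0
Round 2: Cedarfen=26 Fernhollow=12 Ironridge=23 → close Cedarfen (overflow 16)
  26÷2 = 13 each, +1 to first 0
Round 3: Fernhollow=25 Ironridge=36 → close Ironridge (overflow 26)
  36÷1 = 36 each, +1 to first 0

Closure order: Briarlake, Cedarfen, Ironridge
Last habitat: Fernhollow with 61 animals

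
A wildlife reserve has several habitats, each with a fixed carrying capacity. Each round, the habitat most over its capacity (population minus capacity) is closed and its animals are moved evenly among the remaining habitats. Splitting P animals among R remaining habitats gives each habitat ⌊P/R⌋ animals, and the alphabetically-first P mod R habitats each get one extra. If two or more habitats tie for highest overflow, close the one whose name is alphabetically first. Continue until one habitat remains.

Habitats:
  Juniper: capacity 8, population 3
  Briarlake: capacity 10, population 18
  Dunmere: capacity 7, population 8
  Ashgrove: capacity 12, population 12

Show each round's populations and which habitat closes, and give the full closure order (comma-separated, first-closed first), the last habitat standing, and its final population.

Closure order: Briarlake, Dunmere, Ashgrove
Last habitat: Juniper with 41 animals

Round 1: Ashgrove=12 Briarlake=18 Dunmere=8 Juniper=3 → close Briarlake (overflow 8)
  18÷3 = 6 each, +1 to first 0
Round 2: Ashgrove=18 Dunmere=14 Juniper=9 → close Dunmere (overflow 7)
  14÷2 = 7 each, +1 to first 0
Round 3: Ashgrove=25 Juniper=16 → close Ashgrove (overflow 13)
  25÷1 = 25 each, +1 to first 0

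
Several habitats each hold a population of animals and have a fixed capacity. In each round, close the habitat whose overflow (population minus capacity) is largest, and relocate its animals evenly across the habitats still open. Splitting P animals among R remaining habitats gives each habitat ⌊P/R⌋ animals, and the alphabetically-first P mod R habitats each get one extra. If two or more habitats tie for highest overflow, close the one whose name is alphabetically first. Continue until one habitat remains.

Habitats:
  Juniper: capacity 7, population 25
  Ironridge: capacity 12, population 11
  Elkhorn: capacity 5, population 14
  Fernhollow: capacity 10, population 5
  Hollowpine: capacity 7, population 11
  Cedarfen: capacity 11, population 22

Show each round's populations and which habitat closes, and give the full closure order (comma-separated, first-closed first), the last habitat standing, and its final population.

Round 1: Cedarfen=22 Elkhorn=14 Fernhollow=5 Hollowpine=11 Ironridge=11 Juniper=25 → close Juniper (overflow 18)
  25÷5 = 5 each, +1 to first 0
Round 2: Cedarfen=27 Elkhorn=19 Fernhollow=10 Hollowpine=16 Ironridge=16 → close Cedarfen (overflow 16)
  27÷4 = 6 each, +1 to first 3
Round 3: Elkhorn=26 Fernhollow=17 Hollowpine=23 Ironridge=22 → close Elkhorn (overflow 21)
  26÷3 = 8 each, +1 to first 2
Round 4: Fernhollow=26 Hollowpine=32 Ironridge=30 → close Hollowpine (overflow 25)
  32÷2 = 16 each, +1 to first 0
Round 5: Fernhollow=42 Ironridge=46 → close Ironridge (overflow 34)
  46÷1 = 46 each, +1 to first 0

Closure order: Juniper, Cedarfen, Elkhorn, Hollowpine, Ironridge
Last habitat: Fernhollow with 88 animals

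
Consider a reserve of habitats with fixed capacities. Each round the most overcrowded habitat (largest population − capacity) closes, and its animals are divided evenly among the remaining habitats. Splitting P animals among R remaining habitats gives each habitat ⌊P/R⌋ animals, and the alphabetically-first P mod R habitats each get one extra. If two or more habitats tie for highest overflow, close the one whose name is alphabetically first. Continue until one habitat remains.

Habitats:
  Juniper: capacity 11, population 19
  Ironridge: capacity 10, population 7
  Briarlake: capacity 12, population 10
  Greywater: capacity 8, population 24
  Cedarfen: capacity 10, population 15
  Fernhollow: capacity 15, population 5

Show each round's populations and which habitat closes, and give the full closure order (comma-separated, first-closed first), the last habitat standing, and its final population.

Round 1: Briarlake=10 Cedarfen=15 Fernhollow=5 Greywater=24 Ironridge=7 Juniper=19 → close Greywater (overflow 16)
  24÷5 = 4 each, +1 to first 4
Round 2: Briarlake=15 Cedarfen=20 Fernhollow=10 Ironridge=12 Juniper=23 → close Juniper (overflow 12)
  23÷4 = 5 each, +1 to first 3
Round 3: Briarlake=21 Cedarfen=26 Fernhollow=16 Ironridge=17 → close Cedarfen (overflow 16)
  26÷3 = 8 each, +1 to first 2
Round 4: Briarlake=30 Fernhollow=25 Ironridge=25 → close Briarlake (overflow 18)
  30÷2 = 15 each, +1 to first 0
Round 5: Fernhollow=40 Ironridge=40 → close Ironridge (overflow 30)
  40÷1 = 40 each, +1 to first 0

Closure order: Greywater, Juniper, Cedarfen, Briarlake, Ironridge
Last habitat: Fernhollow with 80 animals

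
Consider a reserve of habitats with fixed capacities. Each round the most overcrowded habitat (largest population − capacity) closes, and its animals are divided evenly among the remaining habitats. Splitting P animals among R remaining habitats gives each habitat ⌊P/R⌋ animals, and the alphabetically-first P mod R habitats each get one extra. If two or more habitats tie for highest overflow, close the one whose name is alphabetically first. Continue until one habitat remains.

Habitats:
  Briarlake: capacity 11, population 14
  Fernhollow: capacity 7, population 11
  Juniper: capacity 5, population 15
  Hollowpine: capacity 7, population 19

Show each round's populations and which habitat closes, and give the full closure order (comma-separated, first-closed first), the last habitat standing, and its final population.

Closure order: Hollowpine, Juniper, Briarlake
Last habitat: Fernhollow with 59 animals

Round 1: Briarlake=14 Fernhollow=11 Hollowpine=19 Juniper=15 → close Hollowpine (overflow 12)
  19÷3 = 6 each, +1 to first 1
Round 2: Briarlake=21 Fernhollow=17 Juniper=21 → close Juniper (overflow 16)
  21÷2 = 10 each, +1 to first 1
Round 3: Briarlake=32 Fernhollow=27 → close Briarlake (overflow 21)
  32÷1 = 32 each, +1 to first 0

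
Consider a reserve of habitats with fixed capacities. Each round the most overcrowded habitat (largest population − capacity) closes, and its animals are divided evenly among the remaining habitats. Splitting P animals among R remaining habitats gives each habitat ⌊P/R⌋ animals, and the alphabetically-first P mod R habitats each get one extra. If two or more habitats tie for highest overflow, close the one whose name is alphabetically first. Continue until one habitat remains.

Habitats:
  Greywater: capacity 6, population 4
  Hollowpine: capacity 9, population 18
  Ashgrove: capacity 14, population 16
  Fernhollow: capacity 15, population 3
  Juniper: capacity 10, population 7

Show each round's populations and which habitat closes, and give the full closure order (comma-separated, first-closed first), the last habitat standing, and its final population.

Round 1: Ashgrove=16 Fernhollow=3 Greywater=4 Hollowpine=18 Juniper=7 → close Hollowpine (overflow 9)
  18÷4 = 4 each, +1 to first 2
Round 2: Ashgrove=21 Fernhollow=8 Greywater=8 Juniper=11 → close Ashgrove (overflow 7)
  21÷3 = 7 each, +1 to first 0
Round 3: Fernhollow=15 Greywater=15 Juniper=18 → close Greywater (overflow 9)
  15÷2 = 7 each, +1 to first 1
Round 4: Fernhollow=23 Juniper=25 → close Juniper (overflow 15)
  25÷1 = 25 each, +1 to first 0

Closure order: Hollowpine, Ashgrove, Greywater, Juniper
Last habitat: Fernhollow with 48 animals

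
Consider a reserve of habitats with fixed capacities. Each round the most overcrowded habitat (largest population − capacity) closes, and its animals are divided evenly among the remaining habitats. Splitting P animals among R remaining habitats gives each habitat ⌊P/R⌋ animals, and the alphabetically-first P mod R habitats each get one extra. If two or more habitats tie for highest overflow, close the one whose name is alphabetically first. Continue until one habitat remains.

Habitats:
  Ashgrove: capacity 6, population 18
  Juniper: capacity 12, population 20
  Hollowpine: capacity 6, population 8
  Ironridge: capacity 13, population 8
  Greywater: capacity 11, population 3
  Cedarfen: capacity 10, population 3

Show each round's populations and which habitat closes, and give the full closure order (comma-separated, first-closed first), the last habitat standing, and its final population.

Closure order: Ashgrove, Juniper, Hollowpine, Cedarfen, Greywater
Last habitat: Ironridge with 60 animals

Round 1: Ashgrove=18 Cedarfen=3 Greywater=3 Hollowpine=8 Ironridge=8 Juniper=20 → close Ashgrove (overflow 12)
  18÷5 = 3 each, +1 to first 3
Round 2: Cedarfen=7 Greywater=7 Hollowpine=12 Ironridge=11 Juniper=23 → close Juniper (overflow 11)
  23÷4 = 5 each, +1 to first 3
Round 3: Cedarfen=13 Greywater=13 Hollowpine=18 Ironridge=16 → close Hollowpine (overflow 12)
  18÷3 = 6 each, +1 to first 0
Round 4: Cedarfen=19 Greywater=19 Ironridge=22 → close Cedarfen (overflow 9)
  19÷2 = 9 each, +1 to first 1
Round 5: Greywater=29 Ironridge=31 → close Greywater (overflow 18)
  29÷1 = 29 each, +1 to first 0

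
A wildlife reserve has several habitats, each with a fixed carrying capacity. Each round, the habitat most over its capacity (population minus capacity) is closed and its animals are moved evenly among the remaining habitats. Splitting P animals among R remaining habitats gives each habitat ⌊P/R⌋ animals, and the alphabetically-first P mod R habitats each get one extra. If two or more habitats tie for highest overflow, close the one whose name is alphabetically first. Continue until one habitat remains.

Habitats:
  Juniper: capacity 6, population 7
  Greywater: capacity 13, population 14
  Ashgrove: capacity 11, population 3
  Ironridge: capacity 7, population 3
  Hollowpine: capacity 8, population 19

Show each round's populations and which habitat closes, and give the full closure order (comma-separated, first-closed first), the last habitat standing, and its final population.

Round 1: Ashgrove=3 Greywater=14 Hollowpine=19 Ironridge=3 Juniper=7 → close Hollowpine (overflow 11)
  19÷4 = 4 each, +1 to first 3
Round 2: Ashgrove=8 Greywater=19 Ironridge=8 Juniper=11 → close Greywater (overflow 6)
  19÷3 = 6 each, +1 to first 1
Round 3: Ashgrove=15 Ironridge=14 Juniper=17 → close Juniper (overflow 11)
  17÷2 = 8 each, +1 to first 1
Round 4: Ashgrove=24 Ironridge=22 → close Ironridge (overflow 15)
  22÷1 = 22 each, +1 to first 0

Closure order: Hollowpine, Greywater, Juniper, Ironridge
Last habitat: Ashgrove with 46 animals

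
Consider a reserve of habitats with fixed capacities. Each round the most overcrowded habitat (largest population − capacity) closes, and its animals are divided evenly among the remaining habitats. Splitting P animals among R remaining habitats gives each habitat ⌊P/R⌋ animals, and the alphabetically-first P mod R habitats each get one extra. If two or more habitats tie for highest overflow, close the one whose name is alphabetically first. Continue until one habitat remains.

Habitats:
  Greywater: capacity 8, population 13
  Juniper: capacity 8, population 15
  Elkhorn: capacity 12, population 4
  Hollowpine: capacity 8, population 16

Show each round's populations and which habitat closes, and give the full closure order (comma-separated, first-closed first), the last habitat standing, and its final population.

Closure order: Hollowpine, Juniper, Greywater
Last habitat: Elkhorn with 48 animals

Round 1: Elkhorn=4 Greywater=13 Hollowpine=16 Juniper=15 → close Hollowpine (overflow 8)
  16÷3 = 5 each, +1 to first 1
Round 2: Elkhorn=10 Greywater=18 Juniper=20 → close Juniper (overflow 12)
  20÷2 = 10 each, +1 to first 0
Round 3: Elkhorn=20 Greywater=28 → close Greywater (overflow 20)
  28÷1 = 28 each, +1 to first 0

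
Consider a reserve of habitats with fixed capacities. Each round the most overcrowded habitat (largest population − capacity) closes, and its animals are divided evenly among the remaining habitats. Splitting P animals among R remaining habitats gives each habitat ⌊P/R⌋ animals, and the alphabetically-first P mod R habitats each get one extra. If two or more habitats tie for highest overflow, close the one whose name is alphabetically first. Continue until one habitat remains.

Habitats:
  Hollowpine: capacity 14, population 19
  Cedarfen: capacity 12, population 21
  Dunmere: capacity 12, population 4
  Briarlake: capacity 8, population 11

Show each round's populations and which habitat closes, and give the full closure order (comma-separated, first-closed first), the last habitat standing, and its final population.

Round 1: Briarlake=11 Cedarfen=21 Dunmere=4 Hollowpine=19 → close Cedarfen (overflow 9)
  21÷3 = 7 each, +1 to first 0
Round 2: Briarlake=18 Dunmere=11 Hollowpine=26 → close Hollowpine (overflow 12)
  26÷2 = 13 each, +1 to first 0
Round 3: Briarlake=31 Dunmere=24 → close Briarlake (overflow 23)
  31÷1 = 31 each, +1 to first 0

Closure order: Cedarfen, Hollowpine, Briarlake
Last habitat: Dunmere with 55 animals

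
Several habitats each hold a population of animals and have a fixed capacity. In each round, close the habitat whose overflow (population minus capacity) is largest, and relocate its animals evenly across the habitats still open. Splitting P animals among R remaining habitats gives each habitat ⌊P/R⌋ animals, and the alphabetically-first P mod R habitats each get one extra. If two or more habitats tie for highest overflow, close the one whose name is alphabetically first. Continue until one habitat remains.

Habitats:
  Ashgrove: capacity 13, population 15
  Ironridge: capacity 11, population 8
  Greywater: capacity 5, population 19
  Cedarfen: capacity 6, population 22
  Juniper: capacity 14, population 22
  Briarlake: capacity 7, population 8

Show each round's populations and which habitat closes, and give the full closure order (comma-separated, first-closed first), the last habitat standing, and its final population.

Closure order: Cedarfen, Greywater, Juniper, Ashgrove, Briarlake
Last habitat: Ironridge with 94 animals

Round 1: Ashgrove=15 Briarlake=8 Cedarfen=22 Greywater=19 Ironridge=8 Juniper=22 → close Cedarfen (overflow 16)
  22÷5 = 4 each, +1 to first 2
Round 2: Ashgrove=20 Briarlake=13 Greywater=23 Ironridge=12 Juniper=26 → close Greywater (overflow 18)
  23÷4 = 5 each, +1 to first 3
Round 3: Ashgrove=26 Briarlake=19 Ironridge=18 Juniper=31 → close Juniper (overflow 17)
  31÷3 = 10 each, +1 to first 1
Round 4: Ashgrove=37 Briarlake=29 Ironridge=28 → close Ashgrove (overflow 24)
  37÷2 = 18 each, +1 to first 1
Round 5: Briarlake=48 Ironridge=46 → close Briarlake (overflow 41)
  48÷1 = 48 each, +1 to first 0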